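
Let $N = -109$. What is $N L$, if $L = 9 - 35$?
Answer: $2834$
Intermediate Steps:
$L = -26$
$N L = \left(-109\right) \left(-26\right) = 2834$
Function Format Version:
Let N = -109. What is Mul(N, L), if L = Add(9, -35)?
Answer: 2834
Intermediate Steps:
L = -26
Mul(N, L) = Mul(-109, -26) = 2834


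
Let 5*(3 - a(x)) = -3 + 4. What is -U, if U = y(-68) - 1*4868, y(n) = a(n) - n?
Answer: 23986/5 ≈ 4797.2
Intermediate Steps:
a(x) = 14/5 (a(x) = 3 - (-3 + 4)/5 = 3 - 1/5*1 = 3 - 1/5 = 14/5)
y(n) = 14/5 - n
U = -23986/5 (U = (14/5 - 1*(-68)) - 1*4868 = (14/5 + 68) - 4868 = 354/5 - 4868 = -23986/5 ≈ -4797.2)
-U = -1*(-23986/5) = 23986/5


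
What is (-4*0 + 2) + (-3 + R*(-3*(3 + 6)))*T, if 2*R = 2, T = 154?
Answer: -4618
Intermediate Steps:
R = 1 (R = (½)*2 = 1)
(-4*0 + 2) + (-3 + R*(-3*(3 + 6)))*T = (-4*0 + 2) + (-3 + 1*(-3*(3 + 6)))*154 = (0 + 2) + (-3 + 1*(-3*9))*154 = 2 + (-3 + 1*(-27))*154 = 2 + (-3 - 27)*154 = 2 - 30*154 = 2 - 4620 = -4618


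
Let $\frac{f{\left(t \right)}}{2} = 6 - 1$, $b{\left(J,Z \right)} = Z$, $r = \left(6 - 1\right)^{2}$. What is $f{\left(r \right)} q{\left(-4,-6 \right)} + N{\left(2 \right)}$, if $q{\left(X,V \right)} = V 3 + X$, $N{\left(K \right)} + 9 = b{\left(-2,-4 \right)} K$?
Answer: $-237$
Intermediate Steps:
$r = 25$ ($r = 5^{2} = 25$)
$f{\left(t \right)} = 10$ ($f{\left(t \right)} = 2 \left(6 - 1\right) = 2 \cdot 5 = 10$)
$N{\left(K \right)} = -9 - 4 K$
$q{\left(X,V \right)} = X + 3 V$ ($q{\left(X,V \right)} = 3 V + X = X + 3 V$)
$f{\left(r \right)} q{\left(-4,-6 \right)} + N{\left(2 \right)} = 10 \left(-4 + 3 \left(-6\right)\right) - 17 = 10 \left(-4 - 18\right) - 17 = 10 \left(-22\right) - 17 = -220 - 17 = -237$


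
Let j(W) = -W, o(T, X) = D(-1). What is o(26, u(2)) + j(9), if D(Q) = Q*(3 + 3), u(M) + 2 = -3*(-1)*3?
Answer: -15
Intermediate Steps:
u(M) = 7 (u(M) = -2 - 3*(-1)*3 = -2 + 3*3 = -2 + 9 = 7)
D(Q) = 6*Q (D(Q) = Q*6 = 6*Q)
o(T, X) = -6 (o(T, X) = 6*(-1) = -6)
o(26, u(2)) + j(9) = -6 - 1*9 = -6 - 9 = -15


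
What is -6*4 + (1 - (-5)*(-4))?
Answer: -43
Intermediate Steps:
-6*4 + (1 - (-5)*(-4)) = -24 + (1 - 1*20) = -24 + (1 - 20) = -24 - 19 = -43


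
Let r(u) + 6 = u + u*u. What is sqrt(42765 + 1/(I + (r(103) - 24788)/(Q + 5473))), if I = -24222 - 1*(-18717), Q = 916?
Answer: sqrt(5882664567644344298)/11728509 ≈ 206.80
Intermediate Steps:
I = -5505 (I = -24222 + 18717 = -5505)
r(u) = -6 + u + u**2 (r(u) = -6 + (u + u*u) = -6 + (u + u**2) = -6 + u + u**2)
sqrt(42765 + 1/(I + (r(103) - 24788)/(Q + 5473))) = sqrt(42765 + 1/(-5505 + ((-6 + 103 + 103**2) - 24788)/(916 + 5473))) = sqrt(42765 + 1/(-5505 + ((-6 + 103 + 10609) - 24788)/6389)) = sqrt(42765 + 1/(-5505 + (10706 - 24788)*(1/6389))) = sqrt(42765 + 1/(-5505 - 14082*1/6389)) = sqrt(42765 + 1/(-5505 - 14082/6389)) = sqrt(42765 + 1/(-35185527/6389)) = sqrt(42765 - 6389/35185527) = sqrt(1504709055766/35185527) = sqrt(5882664567644344298)/11728509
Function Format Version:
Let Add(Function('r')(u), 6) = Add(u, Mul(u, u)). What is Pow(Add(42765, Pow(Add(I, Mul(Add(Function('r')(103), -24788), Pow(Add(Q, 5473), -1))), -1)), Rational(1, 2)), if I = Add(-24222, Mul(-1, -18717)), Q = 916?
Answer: Mul(Rational(1, 11728509), Pow(5882664567644344298, Rational(1, 2))) ≈ 206.80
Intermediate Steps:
I = -5505 (I = Add(-24222, 18717) = -5505)
Function('r')(u) = Add(-6, u, Pow(u, 2)) (Function('r')(u) = Add(-6, Add(u, Mul(u, u))) = Add(-6, Add(u, Pow(u, 2))) = Add(-6, u, Pow(u, 2)))
Pow(Add(42765, Pow(Add(I, Mul(Add(Function('r')(103), -24788), Pow(Add(Q, 5473), -1))), -1)), Rational(1, 2)) = Pow(Add(42765, Pow(Add(-5505, Mul(Add(Add(-6, 103, Pow(103, 2)), -24788), Pow(Add(916, 5473), -1))), -1)), Rational(1, 2)) = Pow(Add(42765, Pow(Add(-5505, Mul(Add(Add(-6, 103, 10609), -24788), Pow(6389, -1))), -1)), Rational(1, 2)) = Pow(Add(42765, Pow(Add(-5505, Mul(Add(10706, -24788), Rational(1, 6389))), -1)), Rational(1, 2)) = Pow(Add(42765, Pow(Add(-5505, Mul(-14082, Rational(1, 6389))), -1)), Rational(1, 2)) = Pow(Add(42765, Pow(Add(-5505, Rational(-14082, 6389)), -1)), Rational(1, 2)) = Pow(Add(42765, Pow(Rational(-35185527, 6389), -1)), Rational(1, 2)) = Pow(Add(42765, Rational(-6389, 35185527)), Rational(1, 2)) = Pow(Rational(1504709055766, 35185527), Rational(1, 2)) = Mul(Rational(1, 11728509), Pow(5882664567644344298, Rational(1, 2)))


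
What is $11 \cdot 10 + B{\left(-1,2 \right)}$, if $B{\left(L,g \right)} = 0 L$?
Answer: $110$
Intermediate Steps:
$B{\left(L,g \right)} = 0$
$11 \cdot 10 + B{\left(-1,2 \right)} = 11 \cdot 10 + 0 = 110 + 0 = 110$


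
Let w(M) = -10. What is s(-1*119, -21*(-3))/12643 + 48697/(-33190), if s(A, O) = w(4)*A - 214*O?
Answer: -1023647651/419621170 ≈ -2.4395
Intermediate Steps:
s(A, O) = -214*O - 10*A (s(A, O) = -10*A - 214*O = -214*O - 10*A)
s(-1*119, -21*(-3))/12643 + 48697/(-33190) = (-(-4494)*(-3) - (-10)*119)/12643 + 48697/(-33190) = (-214*63 - 10*(-119))*(1/12643) + 48697*(-1/33190) = (-13482 + 1190)*(1/12643) - 48697/33190 = -12292*1/12643 - 48697/33190 = -12292/12643 - 48697/33190 = -1023647651/419621170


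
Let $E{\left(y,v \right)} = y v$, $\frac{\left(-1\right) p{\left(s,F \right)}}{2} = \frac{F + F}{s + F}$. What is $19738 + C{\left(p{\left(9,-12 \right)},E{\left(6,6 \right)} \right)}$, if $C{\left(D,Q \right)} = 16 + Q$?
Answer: $19790$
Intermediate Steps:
$p{\left(s,F \right)} = - \frac{4 F}{F + s}$ ($p{\left(s,F \right)} = - 2 \frac{F + F}{s + F} = - 2 \frac{2 F}{F + s} = - \frac{4 F}{F + s}$)
$E{\left(y,v \right)} = v y$
$19738 + C{\left(p{\left(9,-12 \right)},E{\left(6,6 \right)} \right)} = 19738 + \left(16 + 6 \cdot 6\right) = 19738 + \left(16 + 36\right) = 19738 + 52 = 19790$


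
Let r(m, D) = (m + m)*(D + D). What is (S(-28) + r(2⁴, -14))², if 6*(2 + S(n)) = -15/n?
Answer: 2528380089/3136 ≈ 8.0624e+5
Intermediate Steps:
r(m, D) = 4*D*m (r(m, D) = (2*m)*(2*D) = 4*D*m)
S(n) = -2 - 5/(2*n) (S(n) = -2 + (-15/n)/6 = -2 - 5/(2*n))
(S(-28) + r(2⁴, -14))² = ((-2 - 5/2/(-28)) + 4*(-14)*2⁴)² = ((-2 - 5/2*(-1/28)) + 4*(-14)*16)² = ((-2 + 5/56) - 896)² = (-107/56 - 896)² = (-50283/56)² = 2528380089/3136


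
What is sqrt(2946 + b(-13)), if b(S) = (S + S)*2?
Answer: sqrt(2894) ≈ 53.796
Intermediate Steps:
b(S) = 4*S (b(S) = (2*S)*2 = 4*S)
sqrt(2946 + b(-13)) = sqrt(2946 + 4*(-13)) = sqrt(2946 - 52) = sqrt(2894)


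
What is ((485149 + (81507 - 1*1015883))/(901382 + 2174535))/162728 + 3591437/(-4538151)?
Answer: -1797652090967403989/2271516215522945976 ≈ -0.79139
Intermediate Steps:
((485149 + (81507 - 1*1015883))/(901382 + 2174535))/162728 + 3591437/(-4538151) = ((485149 + (81507 - 1015883))/3075917)*(1/162728) + 3591437*(-1/4538151) = ((485149 - 934376)*(1/3075917))*(1/162728) - 3591437/4538151 = -449227*1/3075917*(1/162728) - 3591437/4538151 = -449227/3075917*1/162728 - 3591437/4538151 = -449227/500537821576 - 3591437/4538151 = -1797652090967403989/2271516215522945976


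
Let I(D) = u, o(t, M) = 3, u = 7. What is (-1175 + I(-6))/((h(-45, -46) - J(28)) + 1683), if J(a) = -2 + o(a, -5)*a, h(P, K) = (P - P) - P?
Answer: -584/823 ≈ -0.70960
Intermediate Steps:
I(D) = 7
h(P, K) = -P (h(P, K) = 0 - P = -P)
J(a) = -2 + 3*a
(-1175 + I(-6))/((h(-45, -46) - J(28)) + 1683) = (-1175 + 7)/((-1*(-45) - (-2 + 3*28)) + 1683) = -1168/((45 - (-2 + 84)) + 1683) = -1168/((45 - 1*82) + 1683) = -1168/((45 - 82) + 1683) = -1168/(-37 + 1683) = -1168/1646 = -1168*1/1646 = -584/823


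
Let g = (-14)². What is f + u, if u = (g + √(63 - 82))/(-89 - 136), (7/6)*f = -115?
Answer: -156622/1575 - I*√19/225 ≈ -99.443 - 0.019373*I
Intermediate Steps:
g = 196
f = -690/7 (f = (6/7)*(-115) = -690/7 ≈ -98.571)
u = -196/225 - I*√19/225 (u = (196 + √(63 - 82))/(-89 - 136) = (196 + √(-19))/(-225) = (196 + I*√19)*(-1/225) = -196/225 - I*√19/225 ≈ -0.87111 - 0.019373*I)
f + u = -690/7 + (-196/225 - I*√19/225) = -156622/1575 - I*√19/225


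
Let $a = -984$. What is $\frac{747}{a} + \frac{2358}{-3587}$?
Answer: $- \frac{1666587}{1176536} \approx -1.4165$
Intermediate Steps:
$\frac{747}{a} + \frac{2358}{-3587} = \frac{747}{-984} + \frac{2358}{-3587} = 747 \left(- \frac{1}{984}\right) + 2358 \left(- \frac{1}{3587}\right) = - \frac{249}{328} - \frac{2358}{3587} = - \frac{1666587}{1176536}$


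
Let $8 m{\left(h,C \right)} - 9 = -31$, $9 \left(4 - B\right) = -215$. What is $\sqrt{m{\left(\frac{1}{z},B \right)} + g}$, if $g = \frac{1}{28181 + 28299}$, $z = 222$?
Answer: $\frac{i \sqrt{548276070}}{14120} \approx 1.6583 i$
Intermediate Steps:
$B = \frac{251}{9}$ ($B = 4 - - \frac{215}{9} = 4 + \frac{215}{9} = \frac{251}{9} \approx 27.889$)
$m{\left(h,C \right)} = - \frac{11}{4}$ ($m{\left(h,C \right)} = \frac{9}{8} + \frac{1}{8} \left(-31\right) = \frac{9}{8} - \frac{31}{8} = - \frac{11}{4}$)
$g = \frac{1}{56480} \approx 1.7705 \cdot 10^{-5}$
$\sqrt{m{\left(\frac{1}{z},B \right)} + g} = \sqrt{- \frac{11}{4} + \frac{1}{56480}} = \sqrt{- \frac{155319}{56480}} = \frac{i \sqrt{548276070}}{14120}$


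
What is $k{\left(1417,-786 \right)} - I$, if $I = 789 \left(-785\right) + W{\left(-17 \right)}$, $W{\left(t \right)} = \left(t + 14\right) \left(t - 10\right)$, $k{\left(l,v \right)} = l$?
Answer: $620701$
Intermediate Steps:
$W{\left(t \right)} = \left(-10 + t\right) \left(14 + t\right)$ ($W{\left(t \right)} = \left(14 + t\right) \left(-10 + t\right) = \left(-10 + t\right) \left(14 + t\right)$)
$I = -619284$ ($I = 789 \left(-785\right) + \left(-140 + \left(-17\right)^{2} + 4 \left(-17\right)\right) = -619365 - -81 = -619365 + 81 = -619284$)
$k{\left(1417,-786 \right)} - I = 1417 - -619284 = 1417 + 619284 = 620701$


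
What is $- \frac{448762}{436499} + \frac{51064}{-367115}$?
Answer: $- \frac{26719520938}{22892190055} \approx -1.1672$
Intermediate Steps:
$- \frac{448762}{436499} + \frac{51064}{-367115} = \left(-448762\right) \frac{1}{436499} + 51064 \left(- \frac{1}{367115}\right) = - \frac{448762}{436499} - \frac{51064}{367115} = - \frac{26719520938}{22892190055}$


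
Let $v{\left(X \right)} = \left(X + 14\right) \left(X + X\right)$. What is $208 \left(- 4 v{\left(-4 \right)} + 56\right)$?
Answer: $78208$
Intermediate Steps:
$v{\left(X \right)} = 2 X \left(14 + X\right)$ ($v{\left(X \right)} = \left(14 + X\right) 2 X = 2 X \left(14 + X\right)$)
$208 \left(- 4 v{\left(-4 \right)} + 56\right) = 208 \left(- 4 \cdot 2 \left(-4\right) \left(14 - 4\right) + 56\right) = 208 \left(- 4 \cdot 2 \left(-4\right) 10 + 56\right) = 208 \left(\left(-4\right) \left(-80\right) + 56\right) = 208 \left(320 + 56\right) = 208 \cdot 376 = 78208$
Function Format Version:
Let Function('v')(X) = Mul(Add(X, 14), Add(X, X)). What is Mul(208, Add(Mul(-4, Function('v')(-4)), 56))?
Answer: 78208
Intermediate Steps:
Function('v')(X) = Mul(2, X, Add(14, X)) (Function('v')(X) = Mul(Add(14, X), Mul(2, X)) = Mul(2, X, Add(14, X)))
Mul(208, Add(Mul(-4, Function('v')(-4)), 56)) = Mul(208, Add(Mul(-4, Mul(2, -4, Add(14, -4))), 56)) = Mul(208, Add(Mul(-4, Mul(2, -4, 10)), 56)) = Mul(208, Add(Mul(-4, -80), 56)) = Mul(208, Add(320, 56)) = Mul(208, 376) = 78208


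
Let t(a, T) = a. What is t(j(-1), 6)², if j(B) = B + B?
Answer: 4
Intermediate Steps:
j(B) = 2*B
t(j(-1), 6)² = (2*(-1))² = (-2)² = 4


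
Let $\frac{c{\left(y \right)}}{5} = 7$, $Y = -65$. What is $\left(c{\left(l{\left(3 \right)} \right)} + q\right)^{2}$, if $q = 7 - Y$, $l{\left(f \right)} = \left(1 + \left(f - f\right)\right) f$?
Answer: $11449$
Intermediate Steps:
$l{\left(f \right)} = f$ ($l{\left(f \right)} = \left(1 + 0\right) f = 1 f = f$)
$c{\left(y \right)} = 35$ ($c{\left(y \right)} = 5 \cdot 7 = 35$)
$q = 72$ ($q = 7 - -65 = 7 + 65 = 72$)
$\left(c{\left(l{\left(3 \right)} \right)} + q\right)^{2} = \left(35 + 72\right)^{2} = 107^{2} = 11449$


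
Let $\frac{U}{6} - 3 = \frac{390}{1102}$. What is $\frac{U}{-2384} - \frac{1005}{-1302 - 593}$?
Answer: $\frac{16239252}{31115521} \approx 0.5219$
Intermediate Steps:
$U = \frac{11088}{551}$ ($U = 18 + 6 \cdot \frac{390}{1102} = 18 + 6 \cdot 390 \cdot \frac{1}{1102} = 18 + 6 \cdot \frac{195}{551} = 18 + \frac{1170}{551} = \frac{11088}{551} \approx 20.123$)
$\frac{U}{-2384} - \frac{1005}{-1302 - 593} = \frac{11088}{551 \left(-2384\right)} - \frac{1005}{-1302 - 593} = \frac{11088}{551} \left(- \frac{1}{2384}\right) - \frac{1005}{-1895} = - \frac{693}{82099} - - \frac{201}{379} = - \frac{693}{82099} + \frac{201}{379} = \frac{16239252}{31115521}$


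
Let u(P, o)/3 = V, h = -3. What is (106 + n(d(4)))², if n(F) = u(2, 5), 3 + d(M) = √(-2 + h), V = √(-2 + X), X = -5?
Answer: 11173 + 636*I*√7 ≈ 11173.0 + 1682.7*I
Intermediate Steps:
V = I*√7 (V = √(-2 - 5) = √(-7) = I*√7 ≈ 2.6458*I)
d(M) = -3 + I*√5 (d(M) = -3 + √(-2 - 3) = -3 + √(-5) = -3 + I*√5)
u(P, o) = 3*I*√7 (u(P, o) = 3*(I*√7) = 3*I*√7)
n(F) = 3*I*√7
(106 + n(d(4)))² = (106 + 3*I*√7)²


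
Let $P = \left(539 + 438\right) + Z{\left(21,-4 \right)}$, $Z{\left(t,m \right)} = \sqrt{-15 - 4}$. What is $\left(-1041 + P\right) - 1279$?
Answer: $-1343 + i \sqrt{19} \approx -1343.0 + 4.3589 i$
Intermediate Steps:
$Z{\left(t,m \right)} = i \sqrt{19}$ ($Z{\left(t,m \right)} = \sqrt{-19} = i \sqrt{19}$)
$P = 977 + i \sqrt{19}$ ($P = \left(539 + 438\right) + i \sqrt{19} = 977 + i \sqrt{19} \approx 977.0 + 4.3589 i$)
$\left(-1041 + P\right) - 1279 = \left(-1041 + \left(977 + i \sqrt{19}\right)\right) - 1279 = \left(-64 + i \sqrt{19}\right) - 1279 = -1343 + i \sqrt{19}$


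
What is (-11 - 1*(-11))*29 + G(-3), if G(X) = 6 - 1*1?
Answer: 5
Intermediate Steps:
G(X) = 5 (G(X) = 6 - 1 = 5)
(-11 - 1*(-11))*29 + G(-3) = (-11 - 1*(-11))*29 + 5 = (-11 + 11)*29 + 5 = 0*29 + 5 = 0 + 5 = 5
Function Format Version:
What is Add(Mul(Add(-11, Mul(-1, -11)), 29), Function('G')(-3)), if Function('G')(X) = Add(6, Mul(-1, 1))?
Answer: 5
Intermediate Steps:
Function('G')(X) = 5 (Function('G')(X) = Add(6, -1) = 5)
Add(Mul(Add(-11, Mul(-1, -11)), 29), Function('G')(-3)) = Add(Mul(Add(-11, Mul(-1, -11)), 29), 5) = Add(Mul(Add(-11, 11), 29), 5) = Add(Mul(0, 29), 5) = Add(0, 5) = 5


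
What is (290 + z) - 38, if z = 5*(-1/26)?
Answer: 6547/26 ≈ 251.81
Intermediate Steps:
z = -5/26 (z = 5*(-1*1/26) = 5*(-1/26) = -5/26 ≈ -0.19231)
(290 + z) - 38 = (290 - 5/26) - 38 = 7535/26 - 38 = 6547/26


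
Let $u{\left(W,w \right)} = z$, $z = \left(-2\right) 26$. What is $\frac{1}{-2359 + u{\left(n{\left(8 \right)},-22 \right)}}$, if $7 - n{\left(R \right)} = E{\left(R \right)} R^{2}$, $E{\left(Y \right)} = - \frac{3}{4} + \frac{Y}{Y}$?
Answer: $- \frac{1}{2411} \approx -0.00041477$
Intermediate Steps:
$E{\left(Y \right)} = \frac{1}{4}$ ($E{\left(Y \right)} = \left(-3\right) \frac{1}{4} + 1 = - \frac{3}{4} + 1 = \frac{1}{4}$)
$n{\left(R \right)} = 7 - \frac{R^{2}}{4}$
$z = -52$
$u{\left(W,w \right)} = -52$
$\frac{1}{-2359 + u{\left(n{\left(8 \right)},-22 \right)}} = \frac{1}{-2359 - 52} = \frac{1}{-2411} = - \frac{1}{2411}$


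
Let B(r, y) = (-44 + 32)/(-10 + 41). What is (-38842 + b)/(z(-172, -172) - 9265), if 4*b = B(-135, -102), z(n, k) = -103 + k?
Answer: 240821/59148 ≈ 4.0715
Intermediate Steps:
B(r, y) = -12/31
b = -3/31 (b = (¼)*(-12/31) = -3/31 ≈ -0.096774)
(-38842 + b)/(z(-172, -172) - 9265) = (-38842 - 3/31)/((-103 - 172) - 9265) = -1204105/(31*(-275 - 9265)) = -1204105/31/(-9540) = -1204105/31*(-1/9540) = 240821/59148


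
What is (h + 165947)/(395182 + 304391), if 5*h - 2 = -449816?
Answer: 379921/3497865 ≈ 0.10862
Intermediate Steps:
h = -449814/5 (h = 2/5 + (1/5)*(-449816) = 2/5 - 449816/5 = -449814/5 ≈ -89963.)
(h + 165947)/(395182 + 304391) = (-449814/5 + 165947)/(395182 + 304391) = (379921/5)/699573 = (379921/5)*(1/699573) = 379921/3497865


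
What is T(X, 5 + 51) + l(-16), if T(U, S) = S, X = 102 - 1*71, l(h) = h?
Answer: 40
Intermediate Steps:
X = 31 (X = 102 - 71 = 31)
T(X, 5 + 51) + l(-16) = (5 + 51) - 16 = 56 - 16 = 40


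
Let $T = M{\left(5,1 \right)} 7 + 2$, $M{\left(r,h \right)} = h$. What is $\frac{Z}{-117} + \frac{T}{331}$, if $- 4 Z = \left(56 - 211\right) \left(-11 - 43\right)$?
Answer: $\frac{154149}{8606} \approx 17.912$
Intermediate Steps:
$Z = - \frac{4185}{2}$ ($Z = - \frac{\left(56 - 211\right) \left(-11 - 43\right)}{4} = - \frac{\left(-155\right) \left(-54\right)}{4} = \left(- \frac{1}{4}\right) 8370 = - \frac{4185}{2} \approx -2092.5$)
$T = 9$ ($T = 1 \cdot 7 + 2 = 7 + 2 = 9$)
$\frac{Z}{-117} + \frac{T}{331} = - \frac{4185}{2 \left(-117\right)} + \frac{9}{331} = \left(- \frac{4185}{2}\right) \left(- \frac{1}{117}\right) + 9 \cdot \frac{1}{331} = \frac{465}{26} + \frac{9}{331} = \frac{154149}{8606}$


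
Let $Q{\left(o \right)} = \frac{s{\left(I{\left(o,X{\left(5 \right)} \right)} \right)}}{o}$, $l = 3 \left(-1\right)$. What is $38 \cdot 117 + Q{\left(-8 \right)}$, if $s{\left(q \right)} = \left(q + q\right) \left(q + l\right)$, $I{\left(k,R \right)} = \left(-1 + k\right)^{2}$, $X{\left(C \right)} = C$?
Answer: $\frac{5733}{2} \approx 2866.5$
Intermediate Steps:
$l = -3$
$s{\left(q \right)} = 2 q \left(-3 + q\right)$ ($s{\left(q \right)} = \left(q + q\right) \left(q - 3\right) = 2 q \left(-3 + q\right)$)
$Q{\left(o \right)} = \frac{2 \left(-1 + o\right)^{2} \left(-3 + \left(-1 + o\right)^{2}\right)}{o}$
$38 \cdot 117 + Q{\left(-8 \right)} = 38 \cdot 117 + \frac{2 \left(-1 - 8\right)^{2} \left(-3 + \left(-1 - 8\right)^{2}\right)}{-8} = 4446 + 2 \left(- \frac{1}{8}\right) \left(-9\right)^{2} \left(-3 + \left(-9\right)^{2}\right) = 4446 + 2 \left(- \frac{1}{8}\right) 81 \left(-3 + 81\right) = 4446 + 2 \left(- \frac{1}{8}\right) 81 \cdot 78 = 4446 - \frac{3159}{2} = \frac{5733}{2}$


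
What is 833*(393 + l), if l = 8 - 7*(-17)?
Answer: 433160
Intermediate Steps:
l = 127 (l = 8 + 119 = 127)
833*(393 + l) = 833*(393 + 127) = 833*520 = 433160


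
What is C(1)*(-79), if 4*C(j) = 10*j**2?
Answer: -395/2 ≈ -197.50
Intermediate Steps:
C(j) = 5*j**2/2 (C(j) = (10*j**2)/4 = 5*j**2/2)
C(1)*(-79) = ((5/2)*1**2)*(-79) = ((5/2)*1)*(-79) = (5/2)*(-79) = -395/2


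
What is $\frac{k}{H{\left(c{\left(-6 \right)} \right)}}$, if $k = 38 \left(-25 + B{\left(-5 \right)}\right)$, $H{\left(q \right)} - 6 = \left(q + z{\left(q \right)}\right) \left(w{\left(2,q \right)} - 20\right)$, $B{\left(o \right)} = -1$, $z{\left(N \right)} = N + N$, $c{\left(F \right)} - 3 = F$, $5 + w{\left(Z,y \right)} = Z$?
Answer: $- \frac{988}{213} \approx -4.6385$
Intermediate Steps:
$w{\left(Z,y \right)} = -5 + Z$
$c{\left(F \right)} = 3 + F$
$z{\left(N \right)} = 2 N$
$H{\left(q \right)} = 6 - 69 q$ ($H{\left(q \right)} = 6 + \left(q + 2 q\right) \left(\left(-5 + 2\right) - 20\right) = 6 + 3 q \left(-3 - 20\right) = 6 + 3 q \left(-23\right) = 6 - 69 q$)
$k = -988$ ($k = 38 \left(-25 - 1\right) = 38 \left(-26\right) = -988$)
$\frac{k}{H{\left(c{\left(-6 \right)} \right)}} = - \frac{988}{6 - 69 \left(3 - 6\right)} = - \frac{988}{6 - -207} = - \frac{988}{6 + 207} = - \frac{988}{213}$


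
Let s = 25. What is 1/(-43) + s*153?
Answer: 164474/43 ≈ 3825.0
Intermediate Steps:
1/(-43) + s*153 = 1/(-43) + 25*153 = -1/43 + 3825 = 164474/43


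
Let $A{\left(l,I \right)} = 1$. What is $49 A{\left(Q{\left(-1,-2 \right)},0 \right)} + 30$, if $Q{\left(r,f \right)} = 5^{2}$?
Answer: $79$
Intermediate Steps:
$Q{\left(r,f \right)} = 25$
$49 A{\left(Q{\left(-1,-2 \right)},0 \right)} + 30 = 49 \cdot 1 + 30 = 49 + 30 = 79$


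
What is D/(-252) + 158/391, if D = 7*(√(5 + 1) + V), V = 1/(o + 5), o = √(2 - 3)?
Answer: 145933/365976 - √6/36 + I/936 ≈ 0.33071 + 0.0010684*I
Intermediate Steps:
o = I (o = √(-1) = I ≈ 1.0*I)
V = (5 - I)/26 (V = 1/(I + 5) = 1/(5 + I) = (5 - I)/26 ≈ 0.19231 - 0.038462*I)
D = 35/26 + 7*√6 - 7*I/26 (D = 7*(√(5 + 1) + (5/26 - I/26)) = 7*(√6 + (5/26 - I/26)) = 7*(5/26 + √6 - I/26) = 35/26 + 7*√6 - 7*I/26 ≈ 18.493 - 0.26923*I)
D/(-252) + 158/391 = (35/26 + 7*√6 - 7*I/26)/(-252) + 158/391 = (35/26 + 7*√6 - 7*I/26)*(-1/252) + 158*(1/391) = (-5/936 - √6/36 + I/936) + 158/391 = 145933/365976 - √6/36 + I/936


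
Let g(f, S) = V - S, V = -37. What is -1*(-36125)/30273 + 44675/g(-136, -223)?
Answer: 453055175/1876926 ≈ 241.38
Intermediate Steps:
g(f, S) = -37 - S
-1*(-36125)/30273 + 44675/g(-136, -223) = -1*(-36125)/30273 + 44675/(-37 - 1*(-223)) = 36125*(1/30273) + 44675/(-37 + 223) = 36125/30273 + 44675/186 = 453055175/1876926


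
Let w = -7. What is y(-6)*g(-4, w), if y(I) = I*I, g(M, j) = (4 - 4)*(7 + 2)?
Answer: 0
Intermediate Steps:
g(M, j) = 0 (g(M, j) = 0*9 = 0)
y(I) = I²
y(-6)*g(-4, w) = (-6)²*0 = 36*0 = 0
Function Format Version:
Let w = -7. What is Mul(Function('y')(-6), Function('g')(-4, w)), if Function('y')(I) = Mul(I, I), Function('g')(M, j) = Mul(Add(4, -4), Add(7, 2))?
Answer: 0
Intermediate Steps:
Function('g')(M, j) = 0 (Function('g')(M, j) = Mul(0, 9) = 0)
Function('y')(I) = Pow(I, 2)
Mul(Function('y')(-6), Function('g')(-4, w)) = Mul(Pow(-6, 2), 0) = Mul(36, 0) = 0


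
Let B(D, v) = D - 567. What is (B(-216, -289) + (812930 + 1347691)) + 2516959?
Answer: 4676797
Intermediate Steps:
B(D, v) = -567 + D
(B(-216, -289) + (812930 + 1347691)) + 2516959 = ((-567 - 216) + (812930 + 1347691)) + 2516959 = (-783 + 2160621) + 2516959 = 2159838 + 2516959 = 4676797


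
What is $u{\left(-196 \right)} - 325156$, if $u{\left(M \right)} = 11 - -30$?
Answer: $-325115$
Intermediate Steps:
$u{\left(M \right)} = 41$ ($u{\left(M \right)} = 11 + 30 = 41$)
$u{\left(-196 \right)} - 325156 = 41 - 325156 = -325115$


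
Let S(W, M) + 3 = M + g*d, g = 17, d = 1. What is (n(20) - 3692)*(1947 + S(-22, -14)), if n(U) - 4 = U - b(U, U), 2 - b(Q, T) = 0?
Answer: -7145490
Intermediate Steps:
b(Q, T) = 2 (b(Q, T) = 2 - 1*0 = 2 + 0 = 2)
S(W, M) = 14 + M (S(W, M) = -3 + (M + 17*1) = -3 + (M + 17) = -3 + (17 + M) = 14 + M)
n(U) = 2 + U (n(U) = 4 + (U - 1*2) = 4 + (U - 2) = 4 + (-2 + U) = 2 + U)
(n(20) - 3692)*(1947 + S(-22, -14)) = ((2 + 20) - 3692)*(1947 + (14 - 14)) = (22 - 3692)*(1947 + 0) = -3670*1947 = -7145490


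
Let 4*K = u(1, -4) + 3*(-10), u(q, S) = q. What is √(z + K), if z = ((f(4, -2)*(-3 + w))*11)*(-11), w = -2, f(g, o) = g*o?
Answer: I*√19389/2 ≈ 69.622*I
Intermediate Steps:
z = -4840 (z = (((4*(-2))*(-3 - 2))*11)*(-11) = (-8*(-5)*11)*(-11) = (40*11)*(-11) = 440*(-11) = -4840)
K = -29/4 (K = (1 + 3*(-10))/4 = (1 - 30)/4 = (¼)*(-29) = -29/4 ≈ -7.2500)
√(z + K) = √(-4840 - 29/4) = √(-19389/4) = I*√19389/2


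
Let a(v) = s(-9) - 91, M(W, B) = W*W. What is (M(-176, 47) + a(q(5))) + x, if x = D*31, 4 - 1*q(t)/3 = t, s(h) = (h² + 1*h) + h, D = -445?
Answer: 17153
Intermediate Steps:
s(h) = h² + 2*h (s(h) = (h² + h) + h = (h + h²) + h = h² + 2*h)
q(t) = 12 - 3*t
M(W, B) = W²
x = -13795 (x = -445*31 = -13795)
a(v) = -28 (a(v) = -9*(2 - 9) - 91 = -9*(-7) - 91 = 63 - 91 = -28)
(M(-176, 47) + a(q(5))) + x = ((-176)² - 28) - 13795 = (30976 - 28) - 13795 = 30948 - 13795 = 17153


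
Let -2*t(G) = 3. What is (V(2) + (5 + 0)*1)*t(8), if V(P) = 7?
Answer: -18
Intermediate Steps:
t(G) = -3/2 (t(G) = -½*3 = -3/2)
(V(2) + (5 + 0)*1)*t(8) = (7 + (5 + 0)*1)*(-3/2) = (7 + 5*1)*(-3/2) = (7 + 5)*(-3/2) = 12*(-3/2) = -18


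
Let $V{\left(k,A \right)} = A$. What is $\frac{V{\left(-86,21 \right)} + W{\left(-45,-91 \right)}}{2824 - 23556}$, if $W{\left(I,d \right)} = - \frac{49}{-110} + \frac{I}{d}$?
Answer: $- \frac{219619}{207527320} \approx -0.0010583$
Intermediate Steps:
$W{\left(I,d \right)} = \frac{49}{110} + \frac{I}{d}$ ($W{\left(I,d \right)} = \left(-49\right) \left(- \frac{1}{110}\right) + \frac{I}{d} = \frac{49}{110} + \frac{I}{d}$)
$\frac{V{\left(-86,21 \right)} + W{\left(-45,-91 \right)}}{2824 - 23556} = \frac{21 - \left(- \frac{49}{110} + \frac{45}{-91}\right)}{2824 - 23556} = \frac{21 + \left(\frac{49}{110} - - \frac{45}{91}\right)}{-20732} = \left(21 + \left(\frac{49}{110} + \frac{45}{91}\right)\right) \left(- \frac{1}{20732}\right) = \left(21 + \frac{9409}{10010}\right) \left(- \frac{1}{20732}\right) = \frac{219619}{10010} \left(- \frac{1}{20732}\right) = - \frac{219619}{207527320}$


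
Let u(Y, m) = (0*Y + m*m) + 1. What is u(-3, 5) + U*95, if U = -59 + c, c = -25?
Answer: -7954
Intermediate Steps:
U = -84 (U = -59 - 25 = -84)
u(Y, m) = 1 + m² (u(Y, m) = (0 + m²) + 1 = m² + 1 = 1 + m²)
u(-3, 5) + U*95 = (1 + 5²) - 84*95 = (1 + 25) - 7980 = 26 - 7980 = -7954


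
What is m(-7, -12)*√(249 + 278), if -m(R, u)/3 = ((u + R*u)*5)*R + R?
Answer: 7581*√527 ≈ 1.7403e+5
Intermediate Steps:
m(R, u) = -3*R - 3*R*(5*u + 5*R*u) (m(R, u) = -3*(((u + R*u)*5)*R + R) = -3*((5*u + 5*R*u)*R + R) = -3*(R*(5*u + 5*R*u) + R) = -3*(R + R*(5*u + 5*R*u)) = -3*R - 3*R*(5*u + 5*R*u))
m(-7, -12)*√(249 + 278) = (-3*(-7)*(1 + 5*(-12) + 5*(-7)*(-12)))*√(249 + 278) = (-3*(-7)*(1 - 60 + 420))*√527 = (-3*(-7)*361)*√527 = 7581*√527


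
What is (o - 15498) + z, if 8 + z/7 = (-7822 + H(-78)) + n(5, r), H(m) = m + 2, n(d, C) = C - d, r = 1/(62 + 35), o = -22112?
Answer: -9019732/97 ≈ -92987.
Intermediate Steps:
r = 1/97 ≈ 0.010309
H(m) = 2 + m
z = -5371562/97 (z = -56 + 7*((-7822 + (2 - 78)) + (1/97 - 1*5)) = -56 + 7*((-7822 - 76) + (1/97 - 5)) = -56 + 7*(-7898 - 484/97) = -56 + 7*(-766590/97) = -56 - 5366130/97 = -5371562/97 ≈ -55377.)
(o - 15498) + z = (-22112 - 15498) - 5371562/97 = -37610 - 5371562/97 = -9019732/97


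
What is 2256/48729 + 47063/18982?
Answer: 778718773/308324626 ≈ 2.5256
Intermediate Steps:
2256/48729 + 47063/18982 = 2256*(1/48729) + 47063*(1/18982) = 752/16243 + 47063/18982 = 778718773/308324626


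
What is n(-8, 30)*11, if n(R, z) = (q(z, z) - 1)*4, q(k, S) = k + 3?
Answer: 1408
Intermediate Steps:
q(k, S) = 3 + k
n(R, z) = 8 + 4*z (n(R, z) = ((3 + z) - 1)*4 = (2 + z)*4 = 8 + 4*z)
n(-8, 30)*11 = (8 + 4*30)*11 = (8 + 120)*11 = 128*11 = 1408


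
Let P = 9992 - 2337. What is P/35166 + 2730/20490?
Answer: 8428471/24018378 ≈ 0.35092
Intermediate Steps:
P = 7655
P/35166 + 2730/20490 = 7655/35166 + 2730/20490 = 7655*(1/35166) + 2730*(1/20490) = 7655/35166 + 91/683 = 8428471/24018378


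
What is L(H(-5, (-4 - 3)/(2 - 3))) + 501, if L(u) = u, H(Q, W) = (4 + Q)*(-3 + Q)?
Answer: 509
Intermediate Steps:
H(Q, W) = (-3 + Q)*(4 + Q)
L(H(-5, (-4 - 3)/(2 - 3))) + 501 = (-12 - 5 + (-5)²) + 501 = (-12 - 5 + 25) + 501 = 8 + 501 = 509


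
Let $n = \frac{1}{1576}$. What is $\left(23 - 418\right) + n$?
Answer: $- \frac{622519}{1576} \approx -395.0$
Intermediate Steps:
$n = \frac{1}{1576} \approx 0.00063452$
$\left(23 - 418\right) + n = \left(23 - 418\right) + \frac{1}{1576} = -395 + \frac{1}{1576} = - \frac{622519}{1576}$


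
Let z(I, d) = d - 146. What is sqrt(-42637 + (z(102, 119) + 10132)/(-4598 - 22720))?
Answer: I*sqrt(31819123236378)/27318 ≈ 206.49*I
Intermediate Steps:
z(I, d) = -146 + d
sqrt(-42637 + (z(102, 119) + 10132)/(-4598 - 22720)) = sqrt(-42637 + ((-146 + 119) + 10132)/(-4598 - 22720)) = sqrt(-42637 + (-27 + 10132)/(-27318)) = sqrt(-42637 + 10105*(-1/27318)) = sqrt(-42637 - 10105/27318) = sqrt(-1164767671/27318) = I*sqrt(31819123236378)/27318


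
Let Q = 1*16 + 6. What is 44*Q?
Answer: 968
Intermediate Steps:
Q = 22 (Q = 16 + 6 = 22)
44*Q = 44*22 = 968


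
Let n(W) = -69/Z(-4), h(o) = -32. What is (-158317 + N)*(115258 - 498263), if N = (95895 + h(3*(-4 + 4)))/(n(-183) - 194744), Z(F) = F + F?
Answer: 94464402919794075/1557883 ≈ 6.0636e+10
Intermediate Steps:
Z(F) = 2*F
n(W) = 69/8 (n(W) = -69/(2*(-4)) = -69/(-8) = -69*(-⅛) = 69/8)
N = -766904/1557883 (N = (95895 - 32)/(69/8 - 194744) = 95863/(-1557883/8) = 95863*(-8/1557883) = -766904/1557883 ≈ -0.49227)
(-158317 + N)*(115258 - 498263) = (-158317 - 766904/1557883)*(115258 - 498263) = -246640129815/1557883*(-383005) = 94464402919794075/1557883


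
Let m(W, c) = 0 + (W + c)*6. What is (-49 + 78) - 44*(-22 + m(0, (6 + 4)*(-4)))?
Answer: 11557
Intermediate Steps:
m(W, c) = 6*W + 6*c (m(W, c) = 0 + (6*W + 6*c) = 6*W + 6*c)
(-49 + 78) - 44*(-22 + m(0, (6 + 4)*(-4))) = (-49 + 78) - 44*(-22 + (6*0 + 6*((6 + 4)*(-4)))) = 29 - 44*(-22 + (0 + 6*(10*(-4)))) = 29 - 44*(-22 + (0 + 6*(-40))) = 29 - 44*(-22 + (0 - 240)) = 29 - 44*(-22 - 240) = 29 - 44*(-262) = 29 + 11528 = 11557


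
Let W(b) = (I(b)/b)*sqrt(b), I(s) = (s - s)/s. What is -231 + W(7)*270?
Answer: -231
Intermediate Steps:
I(s) = 0 (I(s) = 0/s = 0)
W(b) = 0 (W(b) = (0/b)*sqrt(b) = 0*sqrt(b) = 0)
-231 + W(7)*270 = -231 + 0*270 = -231 + 0 = -231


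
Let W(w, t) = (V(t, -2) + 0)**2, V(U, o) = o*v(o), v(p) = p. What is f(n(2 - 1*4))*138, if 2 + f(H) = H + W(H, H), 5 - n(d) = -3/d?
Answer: 2415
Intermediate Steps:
n(d) = 5 + 3/d (n(d) = 5 - (-3)/d = 5 + 3/d)
V(U, o) = o**2 (V(U, o) = o*o = o**2)
W(w, t) = 16 (W(w, t) = ((-2)**2 + 0)**2 = (4 + 0)**2 = 4**2 = 16)
f(H) = 14 + H (f(H) = -2 + (H + 16) = -2 + (16 + H) = 14 + H)
f(n(2 - 1*4))*138 = (14 + (5 + 3/(2 - 1*4)))*138 = (14 + (5 + 3/(2 - 4)))*138 = (14 + (5 + 3/(-2)))*138 = (14 + (5 + 3*(-1/2)))*138 = (14 + (5 - 3/2))*138 = (14 + 7/2)*138 = (35/2)*138 = 2415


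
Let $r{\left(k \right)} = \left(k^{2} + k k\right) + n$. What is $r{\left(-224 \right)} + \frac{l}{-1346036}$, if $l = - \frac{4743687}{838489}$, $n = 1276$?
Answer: $\frac{114701057991138999}{1128636379604} \approx 1.0163 \cdot 10^{5}$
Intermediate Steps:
$r{\left(k \right)} = 1276 + 2 k^{2}$ ($r{\left(k \right)} = \left(k^{2} + k k\right) + 1276 = \left(k^{2} + k^{2}\right) + 1276 = 2 k^{2} + 1276 = 1276 + 2 k^{2}$)
$l = - \frac{4743687}{838489}$ ($l = \left(-4743687\right) \frac{1}{838489} = - \frac{4743687}{838489} \approx -5.6574$)
$r{\left(-224 \right)} + \frac{l}{-1346036} = \left(1276 + 2 \left(-224\right)^{2}\right) - \frac{4743687}{838489 \left(-1346036\right)} = \left(1276 + 2 \cdot 50176\right) - - \frac{4743687}{1128636379604} = \left(1276 + 100352\right) + \frac{4743687}{1128636379604} = 101628 + \frac{4743687}{1128636379604} = \frac{114701057991138999}{1128636379604}$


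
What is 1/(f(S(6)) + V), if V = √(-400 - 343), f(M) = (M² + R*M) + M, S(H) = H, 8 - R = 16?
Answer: -6/779 - I*√743/779 ≈ -0.0077022 - 0.034991*I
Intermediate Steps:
R = -8 (R = 8 - 1*16 = 8 - 16 = -8)
f(M) = M² - 7*M (f(M) = (M² - 8*M) + M = M² - 7*M)
V = I*√743 (V = √(-743) = I*√743 ≈ 27.258*I)
1/(f(S(6)) + V) = 1/(6*(-7 + 6) + I*√743) = 1/(6*(-1) + I*√743) = 1/(-6 + I*√743)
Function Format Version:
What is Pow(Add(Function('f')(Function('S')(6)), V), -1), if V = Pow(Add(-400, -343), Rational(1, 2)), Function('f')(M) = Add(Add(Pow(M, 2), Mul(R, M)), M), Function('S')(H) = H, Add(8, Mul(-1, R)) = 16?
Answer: Add(Rational(-6, 779), Mul(Rational(-1, 779), I, Pow(743, Rational(1, 2)))) ≈ Add(-0.0077022, Mul(-0.034991, I))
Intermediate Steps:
R = -8 (R = Add(8, Mul(-1, 16)) = Add(8, -16) = -8)
Function('f')(M) = Add(Pow(M, 2), Mul(-7, M)) (Function('f')(M) = Add(Add(Pow(M, 2), Mul(-8, M)), M) = Add(Pow(M, 2), Mul(-7, M)))
V = Mul(I, Pow(743, Rational(1, 2))) (V = Pow(-743, Rational(1, 2)) = Mul(I, Pow(743, Rational(1, 2))) ≈ Mul(27.258, I))
Pow(Add(Function('f')(Function('S')(6)), V), -1) = Pow(Add(Mul(6, Add(-7, 6)), Mul(I, Pow(743, Rational(1, 2)))), -1) = Pow(Add(Mul(6, -1), Mul(I, Pow(743, Rational(1, 2)))), -1) = Pow(Add(-6, Mul(I, Pow(743, Rational(1, 2)))), -1)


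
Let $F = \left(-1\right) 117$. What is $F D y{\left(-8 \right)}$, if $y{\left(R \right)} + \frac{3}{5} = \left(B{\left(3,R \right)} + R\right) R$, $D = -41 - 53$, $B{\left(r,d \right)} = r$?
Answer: $\frac{2166606}{5} \approx 4.3332 \cdot 10^{5}$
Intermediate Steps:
$D = -94$ ($D = -41 - 53 = -94$)
$F = -117$
$y{\left(R \right)} = - \frac{3}{5} + R \left(3 + R\right)$ ($y{\left(R \right)} = - \frac{3}{5} + \left(3 + R\right) R = - \frac{3}{5} + R \left(3 + R\right)$)
$F D y{\left(-8 \right)} = \left(-117\right) \left(-94\right) \left(- \frac{3}{5} + \left(-8\right)^{2} + 3 \left(-8\right)\right) = 10998 \left(- \frac{3}{5} + 64 - 24\right) = 10998 \cdot \frac{197}{5} = \frac{2166606}{5}$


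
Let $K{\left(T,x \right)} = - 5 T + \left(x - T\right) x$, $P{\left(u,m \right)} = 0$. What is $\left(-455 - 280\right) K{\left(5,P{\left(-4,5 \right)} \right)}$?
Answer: $18375$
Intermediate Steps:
$K{\left(T,x \right)} = - 5 T + x \left(x - T\right)$
$\left(-455 - 280\right) K{\left(5,P{\left(-4,5 \right)} \right)} = \left(-455 - 280\right) \left(0^{2} - 25 - 5 \cdot 0\right) = - 735 \left(0 - 25 + 0\right) = \left(-735\right) \left(-25\right) = 18375$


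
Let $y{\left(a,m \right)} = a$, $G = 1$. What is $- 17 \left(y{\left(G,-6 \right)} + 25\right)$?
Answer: $-442$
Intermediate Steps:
$- 17 \left(y{\left(G,-6 \right)} + 25\right) = - 17 \left(1 + 25\right) = \left(-17\right) 26 = -442$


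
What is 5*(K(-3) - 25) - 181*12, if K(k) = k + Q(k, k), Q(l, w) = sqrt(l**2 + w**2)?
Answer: -2312 + 15*sqrt(2) ≈ -2290.8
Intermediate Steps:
K(k) = k + sqrt(2)*sqrt(k**2) (K(k) = k + sqrt(k**2 + k**2) = k + sqrt(2*k**2) = k + sqrt(2)*sqrt(k**2))
5*(K(-3) - 25) - 181*12 = 5*((-3 + sqrt(2)*sqrt((-3)**2)) - 25) - 181*12 = 5*((-3 + sqrt(2)*sqrt(9)) - 25) - 1*2172 = 5*((-3 + sqrt(2)*3) - 25) - 2172 = 5*((-3 + 3*sqrt(2)) - 25) - 2172 = 5*(-28 + 3*sqrt(2)) - 2172 = (-140 + 15*sqrt(2)) - 2172 = -2312 + 15*sqrt(2)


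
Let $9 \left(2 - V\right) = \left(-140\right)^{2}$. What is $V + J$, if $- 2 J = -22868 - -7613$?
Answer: $\frac{98131}{18} \approx 5451.7$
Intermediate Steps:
$J = \frac{15255}{2}$ ($J = - \frac{-22868 - -7613}{2} = - \frac{-22868 + 7613}{2} = \left(- \frac{1}{2}\right) \left(-15255\right) = \frac{15255}{2} \approx 7627.5$)
$V = - \frac{19582}{9}$ ($V = 2 - \frac{\left(-140\right)^{2}}{9} = 2 - \frac{19600}{9} = - \frac{19582}{9} \approx -2175.8$)
$V + J = - \frac{19582}{9} + \frac{15255}{2} = \frac{98131}{18}$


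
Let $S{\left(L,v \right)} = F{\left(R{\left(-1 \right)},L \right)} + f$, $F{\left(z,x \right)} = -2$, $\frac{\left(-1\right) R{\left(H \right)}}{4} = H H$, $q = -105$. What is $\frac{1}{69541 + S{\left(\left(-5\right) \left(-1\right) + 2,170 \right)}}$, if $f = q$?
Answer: $\frac{1}{69434} \approx 1.4402 \cdot 10^{-5}$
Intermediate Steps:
$R{\left(H \right)} = - 4 H^{2}$ ($R{\left(H \right)} = - 4 H H = - 4 H^{2}$)
$f = -105$
$S{\left(L,v \right)} = -107$ ($S{\left(L,v \right)} = -2 - 105 = -107$)
$\frac{1}{69541 + S{\left(\left(-5\right) \left(-1\right) + 2,170 \right)}} = \frac{1}{69541 - 107} = \frac{1}{69434}$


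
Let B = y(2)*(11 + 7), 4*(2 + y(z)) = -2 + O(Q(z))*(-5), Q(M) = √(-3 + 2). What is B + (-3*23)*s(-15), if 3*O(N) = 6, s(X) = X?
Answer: 945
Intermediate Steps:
Q(M) = I (Q(M) = √(-1) = I)
O(N) = 2 (O(N) = (⅓)*6 = 2)
y(z) = -5 (y(z) = -2 + (-2 + 2*(-5))/4 = -2 + (-2 - 10)/4 = -2 + (¼)*(-12) = -2 - 3 = -5)
B = -90 (B = -5*(11 + 7) = -5*18 = -90)
B + (-3*23)*s(-15) = -90 - 3*23*(-15) = -90 - 69*(-15) = -90 + 1035 = 945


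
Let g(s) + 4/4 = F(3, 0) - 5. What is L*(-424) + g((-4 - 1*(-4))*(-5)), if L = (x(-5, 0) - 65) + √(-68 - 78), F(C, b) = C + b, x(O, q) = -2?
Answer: 28405 - 424*I*√146 ≈ 28405.0 - 5123.2*I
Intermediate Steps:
g(s) = -3 (g(s) = -1 + ((3 + 0) - 5) = -1 + (3 - 5) = -1 - 2 = -3)
L = -67 + I*√146 (L = (-2 - 65) + √(-68 - 78) = -67 + √(-146) = -67 + I*√146 ≈ -67.0 + 12.083*I)
L*(-424) + g((-4 - 1*(-4))*(-5)) = (-67 + I*√146)*(-424) - 3 = (28408 - 424*I*√146) - 3 = 28405 - 424*I*√146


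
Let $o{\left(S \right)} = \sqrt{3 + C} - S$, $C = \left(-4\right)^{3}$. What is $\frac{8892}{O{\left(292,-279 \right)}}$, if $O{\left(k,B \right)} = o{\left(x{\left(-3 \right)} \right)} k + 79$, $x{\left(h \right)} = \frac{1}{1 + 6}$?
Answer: $\frac{16245684}{254922217} - \frac{127226736 i \sqrt{61}}{254922217} \approx 0.063728 - 3.8979 i$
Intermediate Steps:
$C = -64$
$x{\left(h \right)} = \frac{1}{7}$
$o{\left(S \right)} = - S + i \sqrt{61}$ ($o{\left(S \right)} = \sqrt{3 - 64} - S = \sqrt{-61} - S = i \sqrt{61} - S = - S + i \sqrt{61}$)
$O{\left(k,B \right)} = 79 + k \left(- \frac{1}{7} + i \sqrt{61}\right)$ ($O{\left(k,B \right)} = \left(\left(-1\right) \frac{1}{7} + i \sqrt{61}\right) k + 79 = \left(- \frac{1}{7} + i \sqrt{61}\right) k + 79 = k \left(- \frac{1}{7} + i \sqrt{61}\right) + 79 = 79 + k \left(- \frac{1}{7} + i \sqrt{61}\right)$)
$\frac{8892}{O{\left(292,-279 \right)}} = \frac{8892}{79 - \frac{292}{7} + i 292 \sqrt{61}} = \frac{8892}{79 - \frac{292}{7} + 292 i \sqrt{61}} = \frac{8892}{\frac{261}{7} + 292 i \sqrt{61}}$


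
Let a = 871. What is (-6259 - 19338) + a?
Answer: -24726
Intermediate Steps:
(-6259 - 19338) + a = (-6259 - 19338) + 871 = -25597 + 871 = -24726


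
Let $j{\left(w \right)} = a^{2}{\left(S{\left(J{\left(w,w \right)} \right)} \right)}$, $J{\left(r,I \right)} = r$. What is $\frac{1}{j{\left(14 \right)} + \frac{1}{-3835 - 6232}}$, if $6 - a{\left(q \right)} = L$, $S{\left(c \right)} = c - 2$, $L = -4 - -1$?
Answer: $\frac{10067}{815426} \approx 0.012346$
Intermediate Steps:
$L = -3$ ($L = -4 + 1 = -3$)
$S{\left(c \right)} = -2 + c$
$a{\left(q \right)} = 9$ ($a{\left(q \right)} = 6 - -3 = 6 + 3 = 9$)
$j{\left(w \right)} = 81$ ($j{\left(w \right)} = 9^{2} = 81$)
$\frac{1}{j{\left(14 \right)} + \frac{1}{-3835 - 6232}} = \frac{1}{81 + \frac{1}{-3835 - 6232}} = \frac{1}{81 + \frac{1}{-10067}} = \frac{1}{81 - \frac{1}{10067}} = \frac{1}{\frac{815426}{10067}} = \frac{10067}{815426}$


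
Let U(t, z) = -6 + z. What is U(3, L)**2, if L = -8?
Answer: 196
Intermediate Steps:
U(3, L)**2 = (-6 - 8)**2 = (-14)**2 = 196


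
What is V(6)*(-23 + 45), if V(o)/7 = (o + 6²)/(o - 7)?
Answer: -6468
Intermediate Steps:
V(o) = 7*(36 + o)/(-7 + o) (V(o) = 7*((o + 6²)/(o - 7)) = 7*((o + 36)/(-7 + o)) = 7*((36 + o)/(-7 + o)) = 7*(36 + o)/(-7 + o))
V(6)*(-23 + 45) = (7*(36 + 6)/(-7 + 6))*(-23 + 45) = (7*42/(-1))*22 = (7*(-1)*42)*22 = -294*22 = -6468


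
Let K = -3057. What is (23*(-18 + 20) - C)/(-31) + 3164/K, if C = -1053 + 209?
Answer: -2818814/94767 ≈ -29.745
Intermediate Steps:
C = -844
(23*(-18 + 20) - C)/(-31) + 3164/K = (23*(-18 + 20) - 1*(-844))/(-31) + 3164/(-3057) = (23*2 + 844)*(-1/31) + 3164*(-1/3057) = (46 + 844)*(-1/31) - 3164/3057 = 890*(-1/31) - 3164/3057 = -890/31 - 3164/3057 = -2818814/94767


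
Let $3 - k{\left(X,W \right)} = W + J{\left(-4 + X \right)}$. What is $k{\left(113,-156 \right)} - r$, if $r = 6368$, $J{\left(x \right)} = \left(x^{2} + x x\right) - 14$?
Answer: $-29957$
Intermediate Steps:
$J{\left(x \right)} = -14 + 2 x^{2}$ ($J{\left(x \right)} = \left(x^{2} + x^{2}\right) - 14 = 2 x^{2} - 14 = -14 + 2 x^{2}$)
$k{\left(X,W \right)} = 17 - W - 2 \left(-4 + X\right)^{2}$ ($k{\left(X,W \right)} = 3 - \left(W + \left(-14 + 2 \left(-4 + X\right)^{2}\right)\right) = 3 - \left(-14 + W + 2 \left(-4 + X\right)^{2}\right) = 17 - W - 2 \left(-4 + X\right)^{2}$)
$k{\left(113,-156 \right)} - r = \left(17 - -156 - 2 \left(-4 + 113\right)^{2}\right) - 6368 = \left(17 + 156 - 2 \cdot 109^{2}\right) - 6368 = \left(17 + 156 - 23762\right) - 6368 = -23589 - 6368 = -29957$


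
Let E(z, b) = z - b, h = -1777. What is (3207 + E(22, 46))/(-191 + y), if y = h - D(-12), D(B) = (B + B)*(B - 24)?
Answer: -1061/944 ≈ -1.1239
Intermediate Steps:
D(B) = 2*B*(-24 + B) (D(B) = (2*B)*(-24 + B) = 2*B*(-24 + B))
y = -2641 (y = -1777 - 2*(-12)*(-24 - 12) = -1777 - 2*(-12)*(-36) = -1777 - 1*864 = -1777 - 864 = -2641)
(3207 + E(22, 46))/(-191 + y) = (3207 + (22 - 1*46))/(-191 - 2641) = (3207 + (22 - 46))/(-2832) = (3207 - 24)*(-1/2832) = 3183*(-1/2832) = -1061/944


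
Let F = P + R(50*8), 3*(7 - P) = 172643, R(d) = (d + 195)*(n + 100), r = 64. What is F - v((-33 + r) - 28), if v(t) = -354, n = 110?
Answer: 203290/3 ≈ 67763.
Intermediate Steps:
R(d) = 40950 + 210*d (R(d) = (d + 195)*(110 + 100) = (195 + d)*210 = 40950 + 210*d)
P = -172622/3 (P = 7 - ⅓*172643 = 7 - 172643/3 = -172622/3 ≈ -57541.)
F = 202228/3 (F = -172622/3 + (40950 + 210*(50*8)) = -172622/3 + (40950 + 210*400) = -172622/3 + (40950 + 84000) = -172622/3 + 124950 = 202228/3 ≈ 67409.)
F - v((-33 + r) - 28) = 202228/3 - 1*(-354) = 202228/3 + 354 = 203290/3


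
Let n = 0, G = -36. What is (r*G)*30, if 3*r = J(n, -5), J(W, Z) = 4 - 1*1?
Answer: -1080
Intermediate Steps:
J(W, Z) = 3 (J(W, Z) = 4 - 1 = 3)
r = 1 (r = (1/3)*3 = 1)
(r*G)*30 = (1*(-36))*30 = -36*30 = -1080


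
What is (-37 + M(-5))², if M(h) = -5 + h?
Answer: 2209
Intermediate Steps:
(-37 + M(-5))² = (-37 + (-5 - 5))² = (-37 - 10)² = (-47)² = 2209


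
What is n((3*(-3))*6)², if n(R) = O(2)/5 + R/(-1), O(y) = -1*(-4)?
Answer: 75076/25 ≈ 3003.0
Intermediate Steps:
O(y) = 4
n(R) = ⅘ - R (n(R) = 4/5 + R/(-1) = 4*(⅕) + R*(-1) = ⅘ - R)
n((3*(-3))*6)² = (⅘ - 3*(-3)*6)² = (⅘ - (-9)*6)² = (⅘ - 1*(-54))² = (⅘ + 54)² = (274/5)² = 75076/25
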